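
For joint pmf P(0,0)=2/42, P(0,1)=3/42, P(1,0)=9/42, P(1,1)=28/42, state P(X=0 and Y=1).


Read from table: P(X=0, Y=1) = 3/42 = 1/14

1/14


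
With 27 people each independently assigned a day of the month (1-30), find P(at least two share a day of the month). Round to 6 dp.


P(all different) = prod((30-i)/30 for i=0..26) = 0.000000
P(at least one match) = 1 - 0.000000 = 1.000000

1.000000


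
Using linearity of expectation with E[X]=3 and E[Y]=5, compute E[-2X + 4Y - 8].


E[-2X + 4Y - 8] = -2*E[X] + 4*E[Y] - 8
= (-2)*(3) + (4)*(5) + (-8)
= -6 + 20 - 8 = 6

6


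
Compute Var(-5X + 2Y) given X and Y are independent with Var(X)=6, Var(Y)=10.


Independence => Cov(X,Y)=0
Var(-5X + 2Y) = (-5)^2*Var(X) + 2^2*Var(Y)
= 25*6 + 4*10 = 190

190


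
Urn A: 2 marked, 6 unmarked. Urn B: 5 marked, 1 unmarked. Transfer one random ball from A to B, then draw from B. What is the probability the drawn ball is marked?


P(transfer marked) = 2/8 = 1/4; P(transfer unmarked) = 3/4
If marked transferred: Urn II has 6 marked of 7, so P(marked|marked moved) = 6/7
If unmarked transferred: Urn II has 5 marked of 7, so P(marked|unmarked moved) = 5/7
By total probability: P(marked) = 1/4*6/7 + 3/4*5/7 = 3/4

3/4


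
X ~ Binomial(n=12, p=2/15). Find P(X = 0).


P(X=0) = C(12,0) * p^0 * (1-p)^12
= 1 * 1 * 23298085122481/129746337890625
= 23298085122481/129746337890625

23298085122481/129746337890625


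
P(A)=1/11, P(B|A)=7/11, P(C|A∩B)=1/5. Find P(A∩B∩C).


P(A∩B∩C) = P(A) * P(B|A) * P(C|A∩B)
= 1/11 * 7/11 * 1/5
= 7/121 * 1/5 = 7/605

7/605


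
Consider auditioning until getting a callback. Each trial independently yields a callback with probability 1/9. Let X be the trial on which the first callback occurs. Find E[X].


For geometric (trials until first success), E[X] = 1/p = 1/(1/9) = 9

9


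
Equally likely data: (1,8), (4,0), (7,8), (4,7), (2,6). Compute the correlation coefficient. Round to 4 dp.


Cov(X,Y) = -0.0800, Var(X) = 4.2400, Var(Y) = 8.9600
rho = Cov/(sqrt(VarX)*sqrt(VarY)) = -0.0130

-0.0130


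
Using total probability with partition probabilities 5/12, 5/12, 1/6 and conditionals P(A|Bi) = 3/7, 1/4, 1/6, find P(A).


P(A) = P(A|B1)P(B1) + P(A|B2)P(B2) + P(A|B3)P(B3)
= 3/7*5/12 + 1/4*5/12 + 1/6*1/6
= 5/28 + 5/48 + 1/36 = 313/1008

313/1008


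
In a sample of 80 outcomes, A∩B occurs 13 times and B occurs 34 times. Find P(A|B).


P(A|B) = P(A∩B)/P(B) = (13/80)/(34/80) = 13/34

13/34


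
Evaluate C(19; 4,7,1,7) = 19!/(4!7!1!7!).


19! = 121645100408832000
Denominator: 4!=24 * 7!=5040 * 1!=1 * 7!=5040
Coefficient = 121645100408832000 / 609638400 = 199536480

199536480


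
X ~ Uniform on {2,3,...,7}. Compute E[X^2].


E[X^2] = (1/6) * sum(x^2 for x=2..7)
= 139/6

139/6


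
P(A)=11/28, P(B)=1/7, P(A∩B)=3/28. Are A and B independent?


P(A)*P(B) = 11/28*1/7 = 11/196
P(A∩B) = 3/28 != 11/196, so not independent

No, A and B are not independent


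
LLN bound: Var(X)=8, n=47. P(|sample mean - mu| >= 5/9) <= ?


Var(Xbar) = Var(X)/n = 8/47
Chebyshev: P(|Xbar-mu| >= 5/9) <= Var(Xbar)/(5/9)^2 = (8/47)/(25/81) = 648/1175

648/1175


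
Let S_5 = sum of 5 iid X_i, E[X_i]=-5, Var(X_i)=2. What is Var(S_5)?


By independence, Var(S_n) = n*Var(X_1) = 5*2 = 10

10


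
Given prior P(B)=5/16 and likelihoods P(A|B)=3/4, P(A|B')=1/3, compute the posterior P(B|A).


P(A) = P(A|B)P(B) + P(A|B')P(B') = 3/4*5/16 + 1/3*11/16 = 89/192
P(B|A) = P(A|B)P(B)/P(A) = (15/64)/(89/192) = 45/89

45/89


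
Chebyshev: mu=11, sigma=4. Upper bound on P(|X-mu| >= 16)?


k = 16/4 = 4
Chebyshev: P(|X-mu| >= k*sigma) <= 1/k^2 = 1/4^2 = 1/16

1/16


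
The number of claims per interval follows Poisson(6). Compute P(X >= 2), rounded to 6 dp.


P(X>=2) = 1 - P(X<=1) = 1 - (e^(-6)*6^0/0! + e^(-6)*6^1/1!)
≈ 1 - (0.0024787522 + 0.0148725131)
= 1 - 0.0173512653 = 0.9826487347
≈ 0.982649

0.982649


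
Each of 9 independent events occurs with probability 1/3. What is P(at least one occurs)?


P(at least one) = 1 - P(none)
P(none) = (1 - 1/3)^9 = (2/3)^9 = 512/19683
P(at least one) = 1 - 512/19683 = 19171/19683

19171/19683


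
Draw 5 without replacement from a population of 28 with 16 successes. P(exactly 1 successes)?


P(X=1) = C(16,1)*C(12,4) / C(28,5)
= 16*495 / 98280
= 7920/98280 = 22/273

22/273


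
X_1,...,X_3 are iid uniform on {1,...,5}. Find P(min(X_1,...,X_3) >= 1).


P(min >= 1) = P(all X_i >= 1) = (P(X_1 >= 1))^3
= (5/5)^3 = 1^3 = 1

1


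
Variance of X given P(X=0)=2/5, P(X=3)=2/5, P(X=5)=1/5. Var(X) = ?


E[X] = 11/5, E[X^2] = 43/5
Var(X) = E[X^2] - (E[X])^2 = 43/5 - (11/5)^2 = 94/25

94/25


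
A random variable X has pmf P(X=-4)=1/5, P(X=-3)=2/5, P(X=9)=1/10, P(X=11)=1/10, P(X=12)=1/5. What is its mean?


E[X] = sum(x * P(x))
= -4*1/5 - 3*2/5 + 9*1/10 + 11*1/10 + 12*1/5
= 12/5

12/5


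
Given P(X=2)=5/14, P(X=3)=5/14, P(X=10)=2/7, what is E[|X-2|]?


E[|X-2|] = sum(g(x)*P(x))
= 0*5/14 + 1*5/14 + 8*2/7
= 37/14

37/14


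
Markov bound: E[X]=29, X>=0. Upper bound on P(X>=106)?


Markov: P(X >= a) <= E[X]/a
P(X >= 106) <= 29/106

29/106


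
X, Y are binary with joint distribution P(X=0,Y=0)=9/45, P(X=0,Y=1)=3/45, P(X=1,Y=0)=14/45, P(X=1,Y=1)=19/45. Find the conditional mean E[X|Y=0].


P(Y=0) = 23/45
E[X|Y=0] = (0*9 + 1*14)/23 = 14/23

14/23


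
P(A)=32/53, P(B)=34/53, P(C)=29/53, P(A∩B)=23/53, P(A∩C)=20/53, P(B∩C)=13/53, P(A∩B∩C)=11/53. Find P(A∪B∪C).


P(A∪B∪C) = P(A)+P(B)+P(C) - P(AB)-P(AC)-P(BC) + P(ABC)
= 32/53+34/53+29/53 - 23/53-20/53-13/53 + 11/53
= 50/53

50/53


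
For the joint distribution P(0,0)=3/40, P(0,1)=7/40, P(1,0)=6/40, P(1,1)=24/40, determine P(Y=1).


P(Y=1) = P(0,1)+P(1,1) = 7/40 + 24/40 = 31/40

31/40


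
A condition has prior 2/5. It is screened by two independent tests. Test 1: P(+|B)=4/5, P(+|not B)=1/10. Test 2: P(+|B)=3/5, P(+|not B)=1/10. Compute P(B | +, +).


After test 1: P(+) = 4/5*2/5 + 1/10*3/5 = 19/50
P(B|+) = (8/25)/(19/50) = 16/19
After test 2 (use post1 as new prior): P(+) = 3/5*16/19 + 1/10*3/19 = 99/190
P(B|+,+) = (48/95)/(99/190) = 32/33

32/33


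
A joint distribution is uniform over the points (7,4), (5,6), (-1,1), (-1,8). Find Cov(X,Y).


E[X]=5/2, E[Y]=19/4, E[XY]=49/4
Cov(X,Y) = E[XY] - E[X]E[Y] = 49/4 - 5/2*19/4 = 3/8

3/8


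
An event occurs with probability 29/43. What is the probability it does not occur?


P(A') = 1 - P(A) = 1 - 29/43 = 14/43

14/43


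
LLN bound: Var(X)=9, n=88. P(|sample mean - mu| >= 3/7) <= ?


Var(Xbar) = Var(X)/n = 9/88
Chebyshev: P(|Xbar-mu| >= 3/7) <= Var(Xbar)/(3/7)^2 = (9/88)/(9/49) = 49/88

49/88


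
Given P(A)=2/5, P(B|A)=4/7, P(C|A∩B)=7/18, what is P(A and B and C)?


P(A∩B∩C) = P(A) * P(B|A) * P(C|A∩B)
= 2/5 * 4/7 * 7/18
= 8/35 * 7/18 = 4/45

4/45


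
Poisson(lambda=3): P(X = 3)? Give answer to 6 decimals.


P(X=3) = e^(-3) * 3^3 / 3!
≈ 0.04978706837 * 27 / 6
≈ 0.224042

0.224042


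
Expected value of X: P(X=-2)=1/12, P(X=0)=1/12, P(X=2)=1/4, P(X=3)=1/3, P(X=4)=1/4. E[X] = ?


E[X] = sum(x * P(x))
= -2*1/12 + 0*1/12 + 2*1/4 + 3*1/3 + 4*1/4
= 7/3

7/3


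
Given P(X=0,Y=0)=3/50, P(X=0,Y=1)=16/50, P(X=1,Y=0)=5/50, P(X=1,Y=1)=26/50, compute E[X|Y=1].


P(Y=1) = 42/50
E[X|Y=1] = (0*16 + 1*26)/42 = 26/42 = 13/21

13/21


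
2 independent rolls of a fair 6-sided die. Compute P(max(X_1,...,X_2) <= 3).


P(max <= 3) = P(all X_i <= 3) = (P(X_1 <= 3))^2
= (3/6)^2 = (1/2)^2 = 1/4

1/4


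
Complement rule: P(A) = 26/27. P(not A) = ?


P(A') = 1 - P(A) = 1 - 26/27 = 1/27

1/27


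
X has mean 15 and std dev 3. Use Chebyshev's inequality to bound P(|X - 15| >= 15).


k = 15/3 = 5
Chebyshev: P(|X-mu| >= k*sigma) <= 1/k^2 = 1/5^2 = 1/25

1/25


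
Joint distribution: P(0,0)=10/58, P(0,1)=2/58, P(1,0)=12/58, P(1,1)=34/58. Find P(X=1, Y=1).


Read from table: P(X=1, Y=1) = 34/58 = 17/29

17/29


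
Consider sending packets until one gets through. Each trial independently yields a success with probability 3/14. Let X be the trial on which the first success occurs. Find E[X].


For geometric (trials until first success), E[X] = 1/p = 1/(3/14) = 14/3

14/3


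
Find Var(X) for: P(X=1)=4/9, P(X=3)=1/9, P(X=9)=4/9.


E[X] = 43/9, E[X^2] = 337/9
Var(X) = E[X^2] - (E[X])^2 = 337/9 - (43/9)^2 = 1184/81

1184/81


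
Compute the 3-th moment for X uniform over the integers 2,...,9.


E[X^3] = (1/8) * sum(x^3 for x=2..9)
= 2024/8 = 253

253


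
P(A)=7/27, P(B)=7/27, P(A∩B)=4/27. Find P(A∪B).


P(A∪B) = P(A) + P(B) - P(A∩B)
= 7/27 + 7/27 - 4/27 = 10/27

10/27


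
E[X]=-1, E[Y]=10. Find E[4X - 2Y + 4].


E[4X - 2Y + 4] = 4*E[X] - 2*E[Y] + 4
= (4)*(-1) + (-2)*(10) + (4)
= -4 - 20 + 4 = -20

-20


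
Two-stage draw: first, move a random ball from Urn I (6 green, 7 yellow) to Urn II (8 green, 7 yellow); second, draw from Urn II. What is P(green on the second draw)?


P(transfer green) = 6/13; P(transfer yellow) = 7/13
If green transferred: Urn II has 9 green of 16, so P(green|green moved) = 9/16
If yellow transferred: Urn II has 8 green of 16, so P(green|yellow moved) = 1/2
By total probability: P(green) = 6/13*9/16 + 7/13*1/2 = 55/104

55/104


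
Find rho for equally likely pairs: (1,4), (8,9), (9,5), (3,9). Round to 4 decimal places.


Cov(X,Y) = 1.5625, Var(X) = 11.1875, Var(Y) = 5.1875
rho = Cov/(sqrt(VarX)*sqrt(VarY)) = 0.2051

0.2051


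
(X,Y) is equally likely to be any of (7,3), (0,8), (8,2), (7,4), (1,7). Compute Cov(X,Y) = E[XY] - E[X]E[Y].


E[X]=23/5, E[Y]=24/5, E[XY]=72/5
Cov(X,Y) = E[XY] - E[X]E[Y] = 72/5 - 23/5*24/5 = -192/25

-192/25


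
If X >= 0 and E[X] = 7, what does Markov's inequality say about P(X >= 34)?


Markov: P(X >= a) <= E[X]/a
P(X >= 34) <= 7/34

7/34


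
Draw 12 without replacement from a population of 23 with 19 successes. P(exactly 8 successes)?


P(X=8) = C(19,8)*C(4,4) / C(23,12)
= 75582*1 / 1352078
= 75582/1352078 = 9/161

9/161


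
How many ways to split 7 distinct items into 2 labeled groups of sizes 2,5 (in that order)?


7! = 5040
Denominator: 2!=2 * 5!=120
Coefficient = 5040 / 240 = 21

21


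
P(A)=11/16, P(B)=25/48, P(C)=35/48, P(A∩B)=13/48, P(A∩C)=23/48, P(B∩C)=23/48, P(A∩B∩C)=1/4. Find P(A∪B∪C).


P(A∪B∪C) = P(A)+P(B)+P(C) - P(AB)-P(AC)-P(BC) + P(ABC)
= 11/16+25/48+35/48 - 13/48-23/48-23/48 + 1/4
= 23/24

23/24


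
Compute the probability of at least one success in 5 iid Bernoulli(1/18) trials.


P(at least one) = 1 - P(none)
P(none) = (1 - 1/18)^5 = (17/18)^5 = 1419857/1889568
P(at least one) = 1 - 1419857/1889568 = 469711/1889568

469711/1889568


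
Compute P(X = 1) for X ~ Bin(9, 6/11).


P(X=1) = C(9,1) * p^1 * (1-p)^8
= 9 * 6/11 * 390625/214358881
= 21093750/2357947691

21093750/2357947691


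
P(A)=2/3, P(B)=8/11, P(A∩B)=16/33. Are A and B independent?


P(A)*P(B) = 2/3*8/11 = 16/33
P(A∩B) = 16/33, which equals P(A)P(B), so independent

Yes, A and B are independent


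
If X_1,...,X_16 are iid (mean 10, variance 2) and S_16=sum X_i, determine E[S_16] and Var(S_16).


E[S_n] = n*mu = 16*10 = 160
Var(S_n) = n*sigma^2 = 16*2 = 32

E[S_16]=160, Var(S_16)=32


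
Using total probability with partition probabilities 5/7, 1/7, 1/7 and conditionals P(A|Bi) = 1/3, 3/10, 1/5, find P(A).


P(A) = P(A|B1)P(B1) + P(A|B2)P(B2) + P(A|B3)P(B3)
= 1/3*5/7 + 3/10*1/7 + 1/5*1/7
= 5/21 + 3/70 + 1/35 = 13/42

13/42


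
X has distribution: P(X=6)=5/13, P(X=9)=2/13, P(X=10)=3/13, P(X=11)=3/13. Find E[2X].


E[2X] = sum(g(x)*P(x))
= 12*5/13 + 18*2/13 + 20*3/13 + 22*3/13
= 222/13

222/13


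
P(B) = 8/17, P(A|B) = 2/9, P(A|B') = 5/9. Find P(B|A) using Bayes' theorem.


P(A) = P(A|B)P(B) + P(A|B')P(B') = 2/9*8/17 + 5/9*9/17 = 61/153
P(B|A) = P(A|B)P(B)/P(A) = (16/153)/(61/153) = 16/61

16/61


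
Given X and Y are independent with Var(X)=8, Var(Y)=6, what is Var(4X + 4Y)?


Independence => Cov(X,Y)=0
Var(4X + 4Y) = 4^2*Var(X) + 4^2*Var(Y)
= 16*8 + 16*6 = 224

224


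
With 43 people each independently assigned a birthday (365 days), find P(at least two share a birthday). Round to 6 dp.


P(all different) = prod((365-i)/365 for i=0..42) = 0.076077
P(at least one match) = 1 - 0.076077 = 0.923923

0.923923


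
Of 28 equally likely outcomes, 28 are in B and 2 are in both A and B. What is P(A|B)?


P(A|B) = P(A∩B)/P(B) = (2/28)/(28/28) = 2/28 = 1/14

1/14


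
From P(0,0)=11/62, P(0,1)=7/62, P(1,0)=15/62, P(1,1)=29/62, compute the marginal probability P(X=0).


P(X=0) = P(0,0)+P(0,1) = 11/62 + 7/62 = 18/62 = 9/31

9/31


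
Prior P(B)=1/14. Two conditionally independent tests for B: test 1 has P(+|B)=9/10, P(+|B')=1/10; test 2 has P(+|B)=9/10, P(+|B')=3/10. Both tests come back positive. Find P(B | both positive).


After test 1: P(+) = 9/10*1/14 + 1/10*13/14 = 11/70
P(B|+) = (9/140)/(11/70) = 9/22
After test 2 (use post1 as new prior): P(+) = 9/10*9/22 + 3/10*13/22 = 6/11
P(B|+,+) = (81/220)/(6/11) = 27/40

27/40


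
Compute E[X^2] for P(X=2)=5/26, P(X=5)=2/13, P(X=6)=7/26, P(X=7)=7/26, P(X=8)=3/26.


E[X^2] = sum(g(x)*P(x))
= 4*5/26 + 25*2/13 + 36*7/26 + 49*7/26 + 64*3/26
= 907/26

907/26


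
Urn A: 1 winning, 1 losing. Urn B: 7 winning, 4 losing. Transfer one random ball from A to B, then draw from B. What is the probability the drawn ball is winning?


P(transfer winning) = 1/2; P(transfer losing) = 1/2
If winning transferred: Urn II has 8 winning of 12, so P(winning|winning moved) = 2/3
If losing transferred: Urn II has 7 winning of 12, so P(winning|losing moved) = 7/12
By total probability: P(winning) = 1/2*2/3 + 1/2*7/12 = 5/8

5/8


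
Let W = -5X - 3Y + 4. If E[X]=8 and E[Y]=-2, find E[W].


E[-5X - 3Y + 4] = -5*E[X] - 3*E[Y] + 4
= (-5)*(8) + (-3)*(-2) + (4)
= -40 + 6 + 4 = -30

-30


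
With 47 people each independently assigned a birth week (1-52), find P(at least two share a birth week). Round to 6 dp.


P(all different) = prod((52-i)/52 for i=0..46) = 0.000000
P(at least one match) = 1 - 0.000000 = 1.000000

1.000000


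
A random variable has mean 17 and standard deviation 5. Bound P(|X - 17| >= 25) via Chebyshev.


k = 25/5 = 5
Chebyshev: P(|X-mu| >= k*sigma) <= 1/k^2 = 1/5^2 = 1/25

1/25


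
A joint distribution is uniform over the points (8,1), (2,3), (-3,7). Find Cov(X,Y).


E[X]=7/3, E[Y]=11/3, E[XY]=-7/3
Cov(X,Y) = E[XY] - E[X]E[Y] = -7/3 - 7/3*11/3 = -98/9

-98/9


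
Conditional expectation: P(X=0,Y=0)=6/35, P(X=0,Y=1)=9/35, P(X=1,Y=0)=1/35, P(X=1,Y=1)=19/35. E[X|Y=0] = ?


P(Y=0) = 7/35
E[X|Y=0] = (0*6 + 1*1)/7 = 1/7

1/7


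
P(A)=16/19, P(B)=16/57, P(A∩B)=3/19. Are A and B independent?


P(A)*P(B) = 16/19*16/57 = 256/1083
P(A∩B) = 3/19 != 256/1083, so not independent

No, A and B are not independent


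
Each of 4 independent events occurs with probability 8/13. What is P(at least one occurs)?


P(at least one) = 1 - P(none)
P(none) = (1 - 8/13)^4 = (5/13)^4 = 625/28561
P(at least one) = 1 - 625/28561 = 27936/28561

27936/28561


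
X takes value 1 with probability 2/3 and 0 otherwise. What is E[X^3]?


For Bernoulli: X in {0,1}
E[X^3] = 0^3*(1-2/3) + 1^3*2/3 = 2/3

2/3


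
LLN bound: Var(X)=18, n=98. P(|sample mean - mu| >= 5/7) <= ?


Var(Xbar) = Var(X)/n = 18/98
Chebyshev: P(|Xbar-mu| >= 5/7) <= Var(Xbar)/(5/7)^2 = (9/49)/(25/49) = 9/25

9/25


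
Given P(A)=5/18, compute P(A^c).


P(A') = 1 - P(A) = 1 - 5/18 = 13/18

13/18


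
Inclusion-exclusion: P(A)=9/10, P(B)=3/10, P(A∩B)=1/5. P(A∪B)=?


P(A∪B) = P(A) + P(B) - P(A∩B)
= 9/10 + 3/10 - 1/5 = 1

1


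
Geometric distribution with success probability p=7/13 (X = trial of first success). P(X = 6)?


P(X=6) = (1-p)^5 * p = (6/13)^5 * 7/13
= 7776/371293 * 7/13 = 54432/4826809

54432/4826809


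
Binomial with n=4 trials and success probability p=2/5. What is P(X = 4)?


P(X=4) = C(4,4) * p^4 * (1-p)^0
= 1 * 16/625 * 1
= 16/625

16/625


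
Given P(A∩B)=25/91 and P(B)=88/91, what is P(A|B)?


P(A|B) = P(A∩B)/P(B) = (25/91)/(88/91) = 25/88

25/88


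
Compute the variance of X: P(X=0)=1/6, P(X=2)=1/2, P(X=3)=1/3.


E[X] = 2, E[X^2] = 5
Var(X) = E[X^2] - (E[X])^2 = 5 - (2)^2 = 1

1


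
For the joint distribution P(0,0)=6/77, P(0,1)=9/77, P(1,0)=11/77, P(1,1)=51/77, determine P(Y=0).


P(Y=0) = P(0,0)+P(1,0) = 6/77 + 11/77 = 17/77

17/77


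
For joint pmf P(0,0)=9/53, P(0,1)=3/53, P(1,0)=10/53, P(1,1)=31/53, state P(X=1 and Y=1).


Read from table: P(X=1, Y=1) = 31/53

31/53


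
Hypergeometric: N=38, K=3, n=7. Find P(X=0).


P(X=0) = C(3,0)*C(35,7) / C(38,7)
= 1*6724520 / 12620256
= 6724520/12620256 = 4495/8436

4495/8436


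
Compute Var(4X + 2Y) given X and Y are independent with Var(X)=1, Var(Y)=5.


Independence => Cov(X,Y)=0
Var(4X + 2Y) = 4^2*Var(X) + 2^2*Var(Y)
= 16*1 + 4*5 = 36

36


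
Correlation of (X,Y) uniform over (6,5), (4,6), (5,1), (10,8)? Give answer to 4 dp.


Cov(X,Y) = 3.5000, Var(X) = 5.1875, Var(Y) = 6.5000
rho = Cov/(sqrt(VarX)*sqrt(VarY)) = 0.6027

0.6027


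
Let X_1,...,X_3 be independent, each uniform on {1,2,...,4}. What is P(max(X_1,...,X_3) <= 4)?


P(max <= 4) = P(all X_i <= 4) = (P(X_1 <= 4))^3
= (4/4)^3 = 1^3 = 1

1


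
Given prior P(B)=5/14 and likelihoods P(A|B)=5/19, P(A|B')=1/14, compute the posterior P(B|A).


P(A) = P(A|B)P(B) + P(A|B')P(B') = 5/19*5/14 + 1/14*9/14 = 521/3724
P(B|A) = P(A|B)P(B)/P(A) = (25/266)/(521/3724) = 350/521

350/521


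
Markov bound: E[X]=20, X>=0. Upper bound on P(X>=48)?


Markov: P(X >= a) <= E[X]/a
P(X >= 48) <= 20/48 = 5/12

5/12


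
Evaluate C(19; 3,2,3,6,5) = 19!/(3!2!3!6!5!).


19! = 121645100408832000
Denominator: 3!=6 * 2!=2 * 3!=6 * 6!=720 * 5!=120
Coefficient = 121645100408832000 / 6220800 = 19554575040

19554575040


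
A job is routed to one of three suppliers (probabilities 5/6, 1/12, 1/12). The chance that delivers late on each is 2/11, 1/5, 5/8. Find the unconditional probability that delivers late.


P(A) = P(A|B1)P(B1) + P(A|B2)P(B2) + P(A|B3)P(B3)
= 2/11*5/6 + 1/5*1/12 + 5/8*1/12
= 5/33 + 1/60 + 5/96 = 1163/5280

1163/5280


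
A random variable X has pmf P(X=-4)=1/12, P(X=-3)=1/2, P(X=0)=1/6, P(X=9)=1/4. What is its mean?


E[X] = sum(x * P(x))
= -4*1/12 - 3*1/2 + 0*1/6 + 9*1/4
= 5/12

5/12


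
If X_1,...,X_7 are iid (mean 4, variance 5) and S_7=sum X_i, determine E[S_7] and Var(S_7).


E[S_n] = n*mu = 7*4 = 28
Var(S_n) = n*sigma^2 = 7*5 = 35

E[S_7]=28, Var(S_7)=35


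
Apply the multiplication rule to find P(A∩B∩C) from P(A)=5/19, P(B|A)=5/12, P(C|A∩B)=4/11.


P(A∩B∩C) = P(A) * P(B|A) * P(C|A∩B)
= 5/19 * 5/12 * 4/11
= 25/228 * 4/11 = 25/627

25/627


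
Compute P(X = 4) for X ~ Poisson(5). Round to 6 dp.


P(X=4) = e^(-5) * 5^4 / 4!
≈ 0.006737946999 * 625 / 24
≈ 0.175467

0.175467


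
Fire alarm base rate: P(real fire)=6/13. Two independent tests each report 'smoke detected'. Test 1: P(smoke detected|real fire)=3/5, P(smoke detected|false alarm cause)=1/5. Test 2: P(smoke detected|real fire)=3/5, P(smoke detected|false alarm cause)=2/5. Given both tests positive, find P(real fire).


After test 1: P(+) = 3/5*6/13 + 1/5*7/13 = 5/13
P(B|+) = (18/65)/(5/13) = 18/25
After test 2 (use post1 as new prior): P(+) = 3/5*18/25 + 2/5*7/25 = 68/125
P(B|+,+) = (54/125)/(68/125) = 27/34

27/34


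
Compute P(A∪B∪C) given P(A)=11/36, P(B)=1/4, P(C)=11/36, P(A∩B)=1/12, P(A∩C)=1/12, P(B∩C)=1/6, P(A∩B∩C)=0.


P(A∪B∪C) = P(A)+P(B)+P(C) - P(AB)-P(AC)-P(BC) + P(ABC)
= 11/36+1/4+11/36 - 1/12-1/12-1/6 + 0
= 19/36

19/36


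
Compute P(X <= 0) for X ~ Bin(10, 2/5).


P(X<=0) = P(X=0)
= 59049/9765625
= 59049/9765625

59049/9765625


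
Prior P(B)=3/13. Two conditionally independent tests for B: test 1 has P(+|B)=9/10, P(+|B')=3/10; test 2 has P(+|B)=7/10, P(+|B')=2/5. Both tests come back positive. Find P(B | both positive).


After test 1: P(+) = 9/10*3/13 + 3/10*10/13 = 57/130
P(B|+) = (27/130)/(57/130) = 9/19
After test 2 (use post1 as new prior): P(+) = 7/10*9/19 + 2/5*10/19 = 103/190
P(B|+,+) = (63/190)/(103/190) = 63/103

63/103


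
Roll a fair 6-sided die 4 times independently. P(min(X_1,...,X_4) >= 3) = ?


P(min >= 3) = P(all X_i >= 3) = (P(X_1 >= 3))^4
= (4/6)^4 = (2/3)^4 = 16/81

16/81


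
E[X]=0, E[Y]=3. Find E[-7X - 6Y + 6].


E[-7X - 6Y + 6] = -7*E[X] - 6*E[Y] + 6
= (-7)*(0) + (-6)*(3) + (6)
= 0 - 18 + 6 = -12

-12


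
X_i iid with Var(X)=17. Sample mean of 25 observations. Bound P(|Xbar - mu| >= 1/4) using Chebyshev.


Var(Xbar) = Var(X)/n = 17/25
Chebyshev: P(|Xbar-mu| >= 1/4) <= Var(Xbar)/(1/4)^2 = (17/25)/(1/16) = 272/25
Bound exceeds 1, so trivial bound: 1

1


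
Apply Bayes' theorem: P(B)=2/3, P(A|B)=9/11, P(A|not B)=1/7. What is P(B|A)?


P(A) = P(A|B)P(B) + P(A|B')P(B') = 9/11*2/3 + 1/7*1/3 = 137/231
P(B|A) = P(A|B)P(B)/P(A) = (6/11)/(137/231) = 126/137

126/137


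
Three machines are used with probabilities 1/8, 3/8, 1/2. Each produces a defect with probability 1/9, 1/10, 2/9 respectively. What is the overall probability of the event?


P(A) = P(A|B1)P(B1) + P(A|B2)P(B2) + P(A|B3)P(B3)
= 1/9*1/8 + 1/10*3/8 + 2/9*1/2
= 1/72 + 3/80 + 1/9 = 13/80

13/80


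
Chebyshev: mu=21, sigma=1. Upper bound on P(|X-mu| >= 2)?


k = 2/1 = 2
Chebyshev: P(|X-mu| >= k*sigma) <= 1/k^2 = 1/2^2 = 1/4

1/4


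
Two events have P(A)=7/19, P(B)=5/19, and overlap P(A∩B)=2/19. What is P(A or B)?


P(A∪B) = P(A) + P(B) - P(A∩B)
= 7/19 + 5/19 - 2/19 = 10/19

10/19


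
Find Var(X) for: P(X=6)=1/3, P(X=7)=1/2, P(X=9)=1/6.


E[X] = 7, E[X^2] = 50
Var(X) = E[X^2] - (E[X])^2 = 50 - (7)^2 = 1

1


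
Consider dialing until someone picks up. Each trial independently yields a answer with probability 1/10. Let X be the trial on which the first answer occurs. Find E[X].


For geometric (trials until first success), E[X] = 1/p = 1/(1/10) = 10

10


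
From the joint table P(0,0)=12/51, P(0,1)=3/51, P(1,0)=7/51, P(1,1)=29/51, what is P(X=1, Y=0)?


Read from table: P(X=1, Y=0) = 7/51

7/51


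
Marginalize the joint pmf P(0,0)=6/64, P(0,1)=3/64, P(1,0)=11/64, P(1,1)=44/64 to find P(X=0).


P(X=0) = P(0,0)+P(0,1) = 6/64 + 3/64 = 9/64

9/64


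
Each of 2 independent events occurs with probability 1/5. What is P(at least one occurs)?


P(at least one) = 1 - P(none)
P(none) = (1 - 1/5)^2 = (4/5)^2 = 16/25
P(at least one) = 1 - 16/25 = 9/25

9/25


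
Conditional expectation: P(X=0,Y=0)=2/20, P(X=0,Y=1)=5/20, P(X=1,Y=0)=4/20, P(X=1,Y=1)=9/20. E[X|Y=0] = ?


P(Y=0) = 6/20
E[X|Y=0] = (0*2 + 1*4)/6 = 4/6 = 2/3

2/3


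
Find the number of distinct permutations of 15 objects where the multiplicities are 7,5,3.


15! = 1307674368000
Denominator: 7!=5040 * 5!=120 * 3!=6
Coefficient = 1307674368000 / 3628800 = 360360

360360


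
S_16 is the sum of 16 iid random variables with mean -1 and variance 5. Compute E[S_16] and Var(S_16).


E[S_n] = n*mu = 16*-1 = -16
Var(S_n) = n*sigma^2 = 16*5 = 80

E[S_16]=-16, Var(S_16)=80


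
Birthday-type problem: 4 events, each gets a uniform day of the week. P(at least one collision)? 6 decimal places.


P(all different) = prod((7-i)/7 for i=0..3) = 0.349854
P(at least one match) = 1 - 0.349854 = 0.650146

0.650146


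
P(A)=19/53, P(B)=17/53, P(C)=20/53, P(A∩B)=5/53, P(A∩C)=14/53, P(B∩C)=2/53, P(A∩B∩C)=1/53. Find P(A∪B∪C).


P(A∪B∪C) = P(A)+P(B)+P(C) - P(AB)-P(AC)-P(BC) + P(ABC)
= 19/53+17/53+20/53 - 5/53-14/53-2/53 + 1/53
= 36/53

36/53


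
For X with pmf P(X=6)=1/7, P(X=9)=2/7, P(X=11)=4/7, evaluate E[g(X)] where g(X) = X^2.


E[X^2] = sum(g(x)*P(x))
= 36*1/7 + 81*2/7 + 121*4/7
= 682/7

682/7


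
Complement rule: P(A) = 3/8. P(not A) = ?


P(A') = 1 - P(A) = 1 - 3/8 = 5/8

5/8


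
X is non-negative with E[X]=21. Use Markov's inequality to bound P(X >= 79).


Markov: P(X >= a) <= E[X]/a
P(X >= 79) <= 21/79

21/79


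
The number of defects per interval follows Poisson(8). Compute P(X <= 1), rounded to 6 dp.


P(X<=1) = e^(-8)*8^0/0! + e^(-8)*8^1/1!
≈ 0.0003354626 + 0.0026837010
= 0.0030191636
≈ 0.003019

0.003019


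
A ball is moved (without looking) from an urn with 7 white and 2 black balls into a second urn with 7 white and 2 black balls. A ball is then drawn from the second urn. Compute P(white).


P(transfer white) = 7/9; P(transfer black) = 2/9
If white transferred: Urn II has 8 white of 10, so P(white|white moved) = 4/5
If black transferred: Urn II has 7 white of 10, so P(white|black moved) = 7/10
By total probability: P(white) = 7/9*4/5 + 2/9*7/10 = 7/9

7/9


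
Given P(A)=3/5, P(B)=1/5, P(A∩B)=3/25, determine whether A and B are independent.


P(A)*P(B) = 3/5*1/5 = 3/25
P(A∩B) = 3/25, which equals P(A)P(B), so independent

Yes, A and B are independent


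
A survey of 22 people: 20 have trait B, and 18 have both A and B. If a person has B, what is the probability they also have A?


P(A|B) = P(A∩B)/P(B) = (18/22)/(20/22) = 18/20 = 9/10

9/10


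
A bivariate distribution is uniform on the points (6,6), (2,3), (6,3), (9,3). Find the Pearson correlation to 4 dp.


Cov(X,Y) = 0.1875, Var(X) = 6.1875, Var(Y) = 1.6875
rho = Cov/(sqrt(VarX)*sqrt(VarY)) = 0.0580

0.0580


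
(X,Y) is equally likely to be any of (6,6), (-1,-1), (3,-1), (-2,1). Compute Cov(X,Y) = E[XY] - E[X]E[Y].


E[X]=3/2, E[Y]=5/4, E[XY]=8
Cov(X,Y) = E[XY] - E[X]E[Y] = 8 - 3/2*5/4 = 49/8

49/8


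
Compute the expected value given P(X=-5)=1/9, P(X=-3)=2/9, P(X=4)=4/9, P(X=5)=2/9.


E[X] = sum(x * P(x))
= -5*1/9 - 3*2/9 + 4*4/9 + 5*2/9
= 5/3

5/3


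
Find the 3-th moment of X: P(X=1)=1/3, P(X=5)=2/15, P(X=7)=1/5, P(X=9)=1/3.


E[X^3] = sum(x^3 * P(x))
= 1*1/3 + 125*2/15 + 343*1/5 + 729*1/3
= 1643/5

1643/5


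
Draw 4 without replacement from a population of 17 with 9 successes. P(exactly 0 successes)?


P(X=0) = C(9,0)*C(8,4) / C(17,4)
= 1*70 / 2380
= 70/2380 = 1/34

1/34


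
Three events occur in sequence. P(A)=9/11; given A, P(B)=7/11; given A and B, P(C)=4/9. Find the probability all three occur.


P(A∩B∩C) = P(A) * P(B|A) * P(C|A∩B)
= 9/11 * 7/11 * 4/9
= 63/121 * 4/9 = 28/121

28/121


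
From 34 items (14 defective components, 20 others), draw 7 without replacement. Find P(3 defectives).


P(X=3) = C(14,3)*C(20,4) / C(34,7)
= 364*4845 / 5379616
= 1763580/5379616 = 25935/79112

25935/79112


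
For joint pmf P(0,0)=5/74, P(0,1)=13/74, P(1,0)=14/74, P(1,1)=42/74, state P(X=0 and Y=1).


Read from table: P(X=0, Y=1) = 13/74

13/74


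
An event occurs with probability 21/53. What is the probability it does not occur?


P(A') = 1 - P(A) = 1 - 21/53 = 32/53

32/53


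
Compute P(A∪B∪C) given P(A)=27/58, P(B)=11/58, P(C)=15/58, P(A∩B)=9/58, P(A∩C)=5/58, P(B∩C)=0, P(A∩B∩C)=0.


P(A∪B∪C) = P(A)+P(B)+P(C) - P(AB)-P(AC)-P(BC) + P(ABC)
= 27/58+11/58+15/58 - 9/58-5/58-0 + 0
= 39/58

39/58


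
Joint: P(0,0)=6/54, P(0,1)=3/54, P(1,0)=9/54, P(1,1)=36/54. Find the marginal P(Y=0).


P(Y=0) = P(0,0)+P(1,0) = 6/54 + 9/54 = 15/54 = 5/18

5/18


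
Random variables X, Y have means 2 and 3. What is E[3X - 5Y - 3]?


E[3X - 5Y - 3] = 3*E[X] - 5*E[Y] - 3
= (3)*(2) + (-5)*(3) + (-3)
= 6 - 15 - 3 = -12

-12


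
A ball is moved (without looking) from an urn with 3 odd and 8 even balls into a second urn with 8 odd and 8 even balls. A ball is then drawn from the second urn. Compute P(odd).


P(transfer odd) = 3/11; P(transfer even) = 8/11
If odd transferred: Urn II has 9 odd of 17, so P(odd|odd moved) = 9/17
If even transferred: Urn II has 8 odd of 17, so P(odd|even moved) = 8/17
By total probability: P(odd) = 3/11*9/17 + 8/11*8/17 = 91/187

91/187


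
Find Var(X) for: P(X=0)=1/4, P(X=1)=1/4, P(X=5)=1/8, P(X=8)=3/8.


E[X] = 31/8, E[X^2] = 219/8
Var(X) = E[X^2] - (E[X])^2 = 219/8 - (31/8)^2 = 791/64

791/64


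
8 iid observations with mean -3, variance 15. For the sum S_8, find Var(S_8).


By independence, Var(S_n) = n*Var(X_1) = 8*15 = 120

120


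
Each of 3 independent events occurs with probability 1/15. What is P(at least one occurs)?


P(at least one) = 1 - P(none)
P(none) = (1 - 1/15)^3 = (14/15)^3 = 2744/3375
P(at least one) = 1 - 2744/3375 = 631/3375

631/3375


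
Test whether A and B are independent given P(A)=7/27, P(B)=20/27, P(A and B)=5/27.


P(A)*P(B) = 7/27*20/27 = 140/729
P(A∩B) = 5/27 != 140/729, so not independent

No, A and B are not independent


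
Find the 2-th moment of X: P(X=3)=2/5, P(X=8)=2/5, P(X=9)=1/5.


E[X^2] = sum(x^2 * P(x))
= 9*2/5 + 64*2/5 + 81*1/5
= 227/5

227/5


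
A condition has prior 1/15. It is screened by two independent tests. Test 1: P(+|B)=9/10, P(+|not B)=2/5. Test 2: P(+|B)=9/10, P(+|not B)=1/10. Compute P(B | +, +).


After test 1: P(+) = 9/10*1/15 + 2/5*14/15 = 13/30
P(B|+) = (3/50)/(13/30) = 9/65
After test 2 (use post1 as new prior): P(+) = 9/10*9/65 + 1/10*56/65 = 137/650
P(B|+,+) = (81/650)/(137/650) = 81/137

81/137


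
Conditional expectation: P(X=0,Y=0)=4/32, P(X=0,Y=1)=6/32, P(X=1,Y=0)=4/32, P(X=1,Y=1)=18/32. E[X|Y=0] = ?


P(Y=0) = 8/32
E[X|Y=0] = (0*4 + 1*4)/8 = 4/8 = 1/2

1/2


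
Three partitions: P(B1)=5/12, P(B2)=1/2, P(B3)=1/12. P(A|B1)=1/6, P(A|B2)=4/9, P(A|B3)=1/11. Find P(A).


P(A) = P(A|B1)P(B1) + P(A|B2)P(B2) + P(A|B3)P(B3)
= 1/6*5/12 + 4/9*1/2 + 1/11*1/12
= 5/72 + 2/9 + 1/132 = 79/264

79/264


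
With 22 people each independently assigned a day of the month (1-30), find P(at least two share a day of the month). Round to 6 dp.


P(all different) = prod((30-i)/30 for i=0..21) = 0.000021
P(at least one match) = 1 - 0.000021 = 0.999979

0.999979


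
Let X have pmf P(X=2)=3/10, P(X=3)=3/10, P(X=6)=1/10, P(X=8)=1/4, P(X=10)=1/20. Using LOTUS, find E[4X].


E[4X] = sum(g(x)*P(x))
= 8*3/10 + 12*3/10 + 24*1/10 + 32*1/4 + 40*1/20
= 92/5

92/5


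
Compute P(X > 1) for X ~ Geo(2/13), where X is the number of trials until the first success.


P(X > 1) = P(first 1 trials all fail) = (1-p)^1 = (11/13)^1 = 11/13

11/13


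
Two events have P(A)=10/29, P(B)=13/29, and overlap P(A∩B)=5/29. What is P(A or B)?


P(A∪B) = P(A) + P(B) - P(A∩B)
= 10/29 + 13/29 - 5/29 = 18/29

18/29


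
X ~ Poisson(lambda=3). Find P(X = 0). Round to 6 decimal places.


P(X=0) = e^(-3) * 3^0 / 0!
≈ 0.04978706837 * 1 / 1
≈ 0.049787

0.049787


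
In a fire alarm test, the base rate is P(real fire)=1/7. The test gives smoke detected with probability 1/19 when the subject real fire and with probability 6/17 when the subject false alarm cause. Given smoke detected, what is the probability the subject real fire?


P(A) = P(A|B)P(B) + P(A|B')P(B') = 1/19*1/7 + 6/17*6/7 = 701/2261
P(B|A) = P(A|B)P(B)/P(A) = (1/133)/(701/2261) = 17/701

17/701


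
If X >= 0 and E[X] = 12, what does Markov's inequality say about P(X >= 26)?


Markov: P(X >= a) <= E[X]/a
P(X >= 26) <= 12/26 = 6/13

6/13


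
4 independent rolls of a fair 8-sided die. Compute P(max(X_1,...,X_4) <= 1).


P(max <= 1) = P(all X_i <= 1) = (P(X_1 <= 1))^4
= (1/8)^4 = 1/4096

1/4096


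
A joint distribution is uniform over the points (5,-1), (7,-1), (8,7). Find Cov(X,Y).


E[X]=20/3, E[Y]=5/3, E[XY]=44/3
Cov(X,Y) = E[XY] - E[X]E[Y] = 44/3 - 20/3*5/3 = 32/9

32/9


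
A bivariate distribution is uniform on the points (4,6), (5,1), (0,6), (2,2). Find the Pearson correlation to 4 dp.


Cov(X,Y) = -2.0625, Var(X) = 3.6875, Var(Y) = 5.1875
rho = Cov/(sqrt(VarX)*sqrt(VarY)) = -0.4716

-0.4716


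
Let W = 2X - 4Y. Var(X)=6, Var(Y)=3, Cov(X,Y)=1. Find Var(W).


Var(2X - 4Y) = 2^2*Var(X) + (-4)^2*Var(Y) + 2*2*(-4)*Cov(X,Y)
= 4*6 + 16*3 - 16*1
= 24 + 48 - 16 = 56

56


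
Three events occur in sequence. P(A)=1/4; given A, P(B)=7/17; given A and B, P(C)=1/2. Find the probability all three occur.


P(A∩B∩C) = P(A) * P(B|A) * P(C|A∩B)
= 1/4 * 7/17 * 1/2
= 7/68 * 1/2 = 7/136

7/136


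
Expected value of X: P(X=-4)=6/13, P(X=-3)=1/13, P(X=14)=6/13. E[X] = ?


E[X] = sum(x * P(x))
= -4*6/13 - 3*1/13 + 14*6/13
= 57/13

57/13


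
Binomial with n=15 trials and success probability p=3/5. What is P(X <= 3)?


P(X<=3) = P(X=0) + P(X=1) + P(X=2) + P(X=3)
= 32768/30517578125 + 147456/6103515625 + 1548288/6103515625 + 10063872/6103515625
= 58830848/30517578125

58830848/30517578125


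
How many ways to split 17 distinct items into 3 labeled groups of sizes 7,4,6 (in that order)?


17! = 355687428096000
Denominator: 7!=5040 * 4!=24 * 6!=720
Coefficient = 355687428096000 / 87091200 = 4084080

4084080


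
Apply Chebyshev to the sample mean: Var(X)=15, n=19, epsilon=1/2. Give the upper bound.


Var(Xbar) = Var(X)/n = 15/19
Chebyshev: P(|Xbar-mu| >= 1/2) <= Var(Xbar)/(1/2)^2 = (15/19)/(1/4) = 60/19
Bound exceeds 1, so trivial bound: 1

1


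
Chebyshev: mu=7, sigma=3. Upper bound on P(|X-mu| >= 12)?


k = 12/3 = 4
Chebyshev: P(|X-mu| >= k*sigma) <= 1/k^2 = 1/4^2 = 1/16

1/16


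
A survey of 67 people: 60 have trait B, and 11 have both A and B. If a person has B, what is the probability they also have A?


P(A|B) = P(A∩B)/P(B) = (11/67)/(60/67) = 11/60

11/60


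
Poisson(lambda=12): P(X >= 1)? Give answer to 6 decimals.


P(X>=1) = 1 - P(X<=0) = 1 - (e^(-12)*12^0/0!)
≈ 1 - 0.0000061442 = 0.9999938558
≈ 0.999994

0.999994


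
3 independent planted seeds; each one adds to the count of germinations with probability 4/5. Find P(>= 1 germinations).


P(at least one) = 1 - P(none)
P(none) = (1 - 4/5)^3 = (1/5)^3 = 1/125
P(at least one) = 1 - 1/125 = 124/125

124/125


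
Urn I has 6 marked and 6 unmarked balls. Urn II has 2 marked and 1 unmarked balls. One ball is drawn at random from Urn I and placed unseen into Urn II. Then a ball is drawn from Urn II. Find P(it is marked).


P(transfer marked) = 6/12 = 1/2; P(transfer unmarked) = 1/2
If marked transferred: Urn II has 3 marked of 4, so P(marked|marked moved) = 3/4
If unmarked transferred: Urn II has 2 marked of 4, so P(marked|unmarked moved) = 1/2
By total probability: P(marked) = 1/2*3/4 + 1/2*1/2 = 5/8

5/8


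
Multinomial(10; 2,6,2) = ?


10! = 3628800
Denominator: 2!=2 * 6!=720 * 2!=2
Coefficient = 3628800 / 2880 = 1260

1260


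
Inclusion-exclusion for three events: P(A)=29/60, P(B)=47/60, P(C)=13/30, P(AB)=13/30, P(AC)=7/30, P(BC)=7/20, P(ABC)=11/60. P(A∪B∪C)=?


P(A∪B∪C) = P(A)+P(B)+P(C) - P(AB)-P(AC)-P(BC) + P(ABC)
= 29/60+47/60+13/30 - 13/30-7/30-7/20 + 11/60
= 13/15

13/15


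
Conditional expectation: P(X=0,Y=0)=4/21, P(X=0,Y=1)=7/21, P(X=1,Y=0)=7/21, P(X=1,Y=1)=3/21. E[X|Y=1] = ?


P(Y=1) = 10/21
E[X|Y=1] = (0*7 + 1*3)/10 = 3/10

3/10


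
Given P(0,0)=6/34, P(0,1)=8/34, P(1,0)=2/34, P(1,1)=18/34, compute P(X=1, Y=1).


Read from table: P(X=1, Y=1) = 18/34 = 9/17

9/17


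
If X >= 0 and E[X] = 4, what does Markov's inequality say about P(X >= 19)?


Markov: P(X >= a) <= E[X]/a
P(X >= 19) <= 4/19

4/19


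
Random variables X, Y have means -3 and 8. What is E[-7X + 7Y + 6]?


E[-7X + 7Y + 6] = -7*E[X] + 7*E[Y] + 6
= (-7)*(-3) + (7)*(8) + (6)
= 21 + 56 + 6 = 83

83


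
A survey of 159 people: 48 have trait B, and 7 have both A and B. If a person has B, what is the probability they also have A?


P(A|B) = P(A∩B)/P(B) = (7/159)/(48/159) = 7/48

7/48


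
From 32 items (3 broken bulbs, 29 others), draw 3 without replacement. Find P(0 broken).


P(X=0) = C(3,0)*C(29,3) / C(32,3)
= 1*3654 / 4960
= 3654/4960 = 1827/2480

1827/2480


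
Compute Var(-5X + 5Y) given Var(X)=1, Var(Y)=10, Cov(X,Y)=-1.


Var(-5X + 5Y) = (-5)^2*Var(X) + 5^2*Var(Y) + 2*(-5)*5*Cov(X,Y)
= 25*1 + 25*10 - 50*(-1)
= 25 + 250 + 50 = 325

325


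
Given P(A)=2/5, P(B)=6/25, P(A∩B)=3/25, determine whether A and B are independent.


P(A)*P(B) = 2/5*6/25 = 12/125
P(A∩B) = 3/25 != 12/125, so not independent

No, A and B are not independent


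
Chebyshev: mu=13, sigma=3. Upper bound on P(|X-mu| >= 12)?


k = 12/3 = 4
Chebyshev: P(|X-mu| >= k*sigma) <= 1/k^2 = 1/4^2 = 1/16

1/16


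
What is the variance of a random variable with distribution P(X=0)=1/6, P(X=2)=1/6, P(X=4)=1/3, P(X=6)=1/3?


E[X] = 11/3, E[X^2] = 18
Var(X) = E[X^2] - (E[X])^2 = 18 - (11/3)^2 = 41/9

41/9


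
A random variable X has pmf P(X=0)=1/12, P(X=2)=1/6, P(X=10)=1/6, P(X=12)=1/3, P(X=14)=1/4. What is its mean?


E[X] = sum(x * P(x))
= 0*1/12 + 2*1/6 + 10*1/6 + 12*1/3 + 14*1/4
= 19/2

19/2


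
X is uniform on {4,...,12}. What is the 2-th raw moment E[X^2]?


E[X^2] = (1/9) * sum(x^2 for x=4..12)
= 636/9 = 212/3

212/3


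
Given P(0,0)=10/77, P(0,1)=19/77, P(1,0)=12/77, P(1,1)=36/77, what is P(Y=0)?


P(Y=0) = P(0,0)+P(1,0) = 10/77 + 12/77 = 22/77 = 2/7

2/7


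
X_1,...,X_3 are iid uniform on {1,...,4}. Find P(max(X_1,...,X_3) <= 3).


P(max <= 3) = P(all X_i <= 3) = (P(X_1 <= 3))^3
= (3/4)^3 = 27/64

27/64


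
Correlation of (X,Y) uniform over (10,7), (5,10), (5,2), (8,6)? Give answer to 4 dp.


Cov(X,Y) = 0.7500, Var(X) = 4.5000, Var(Y) = 8.1875
rho = Cov/(sqrt(VarX)*sqrt(VarY)) = 0.1236

0.1236


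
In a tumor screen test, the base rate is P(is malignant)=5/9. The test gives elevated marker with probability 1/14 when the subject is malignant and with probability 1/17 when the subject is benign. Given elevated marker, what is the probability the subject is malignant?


P(A) = P(A|B)P(B) + P(A|B')P(B') = 1/14*5/9 + 1/17*4/9 = 47/714
P(B|A) = P(A|B)P(B)/P(A) = (5/126)/(47/714) = 85/141

85/141


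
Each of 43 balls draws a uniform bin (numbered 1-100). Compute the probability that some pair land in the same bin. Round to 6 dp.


P(all different) = prod((100-i)/100 for i=0..42) = 0.000023
P(at least one match) = 1 - 0.000023 = 0.999977

0.999977


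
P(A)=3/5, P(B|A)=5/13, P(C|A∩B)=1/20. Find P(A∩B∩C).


P(A∩B∩C) = P(A) * P(B|A) * P(C|A∩B)
= 3/5 * 5/13 * 1/20
= 3/13 * 1/20 = 3/260

3/260


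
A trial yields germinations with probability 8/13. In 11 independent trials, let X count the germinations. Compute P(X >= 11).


P(X>=11) = P(X=11)
= 8589934592/1792160394037
= 8589934592/1792160394037

8589934592/1792160394037


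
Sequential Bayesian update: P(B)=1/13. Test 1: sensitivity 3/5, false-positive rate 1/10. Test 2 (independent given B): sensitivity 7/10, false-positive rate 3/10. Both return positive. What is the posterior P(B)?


After test 1: P(+) = 3/5*1/13 + 1/10*12/13 = 9/65
P(B|+) = (3/65)/(9/65) = 1/3
After test 2 (use post1 as new prior): P(+) = 7/10*1/3 + 3/10*2/3 = 13/30
P(B|+,+) = (7/30)/(13/30) = 7/13

7/13


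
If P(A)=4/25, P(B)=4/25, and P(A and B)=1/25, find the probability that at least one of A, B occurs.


P(A∪B) = P(A) + P(B) - P(A∩B)
= 4/25 + 4/25 - 1/25 = 7/25

7/25


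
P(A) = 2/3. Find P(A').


P(A') = 1 - P(A) = 1 - 2/3 = 1/3

1/3


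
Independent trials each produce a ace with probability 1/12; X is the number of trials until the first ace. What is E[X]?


For geometric (trials until first success), E[X] = 1/p = 1/(1/12) = 12

12


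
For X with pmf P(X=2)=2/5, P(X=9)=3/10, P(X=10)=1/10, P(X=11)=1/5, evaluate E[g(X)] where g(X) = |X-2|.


E[|X-2|] = sum(g(x)*P(x))
= 0*2/5 + 7*3/10 + 8*1/10 + 9*1/5
= 47/10

47/10


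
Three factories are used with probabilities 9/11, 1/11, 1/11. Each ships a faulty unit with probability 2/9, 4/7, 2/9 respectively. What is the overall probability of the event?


P(A) = P(A|B1)P(B1) + P(A|B2)P(B2) + P(A|B3)P(B3)
= 2/9*9/11 + 4/7*1/11 + 2/9*1/11
= 2/11 + 4/77 + 2/99 = 16/63

16/63
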